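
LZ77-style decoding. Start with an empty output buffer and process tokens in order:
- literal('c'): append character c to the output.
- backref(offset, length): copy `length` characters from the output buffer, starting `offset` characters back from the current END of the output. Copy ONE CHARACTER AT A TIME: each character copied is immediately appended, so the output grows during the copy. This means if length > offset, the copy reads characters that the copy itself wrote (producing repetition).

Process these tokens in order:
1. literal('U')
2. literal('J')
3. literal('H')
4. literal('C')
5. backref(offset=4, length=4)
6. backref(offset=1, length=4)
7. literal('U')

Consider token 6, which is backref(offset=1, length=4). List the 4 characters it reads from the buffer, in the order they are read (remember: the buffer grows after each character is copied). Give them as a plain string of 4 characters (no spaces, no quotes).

Answer: CCCC

Derivation:
Token 1: literal('U'). Output: "U"
Token 2: literal('J'). Output: "UJ"
Token 3: literal('H'). Output: "UJH"
Token 4: literal('C'). Output: "UJHC"
Token 5: backref(off=4, len=4). Copied 'UJHC' from pos 0. Output: "UJHCUJHC"
Token 6: backref(off=1, len=4). Buffer before: "UJHCUJHC" (len 8)
  byte 1: read out[7]='C', append. Buffer now: "UJHCUJHCC"
  byte 2: read out[8]='C', append. Buffer now: "UJHCUJHCCC"
  byte 3: read out[9]='C', append. Buffer now: "UJHCUJHCCCC"
  byte 4: read out[10]='C', append. Buffer now: "UJHCUJHCCCCC"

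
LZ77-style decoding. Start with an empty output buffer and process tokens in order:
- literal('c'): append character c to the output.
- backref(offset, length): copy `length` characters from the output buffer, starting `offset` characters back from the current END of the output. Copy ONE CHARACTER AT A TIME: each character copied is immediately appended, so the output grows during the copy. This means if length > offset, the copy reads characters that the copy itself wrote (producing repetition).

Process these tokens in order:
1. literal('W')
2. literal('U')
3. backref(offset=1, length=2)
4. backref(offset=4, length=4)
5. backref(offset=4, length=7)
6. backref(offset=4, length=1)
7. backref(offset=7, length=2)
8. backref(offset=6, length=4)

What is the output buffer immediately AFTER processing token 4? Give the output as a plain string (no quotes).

Answer: WUUUWUUU

Derivation:
Token 1: literal('W'). Output: "W"
Token 2: literal('U'). Output: "WU"
Token 3: backref(off=1, len=2) (overlapping!). Copied 'UU' from pos 1. Output: "WUUU"
Token 4: backref(off=4, len=4). Copied 'WUUU' from pos 0. Output: "WUUUWUUU"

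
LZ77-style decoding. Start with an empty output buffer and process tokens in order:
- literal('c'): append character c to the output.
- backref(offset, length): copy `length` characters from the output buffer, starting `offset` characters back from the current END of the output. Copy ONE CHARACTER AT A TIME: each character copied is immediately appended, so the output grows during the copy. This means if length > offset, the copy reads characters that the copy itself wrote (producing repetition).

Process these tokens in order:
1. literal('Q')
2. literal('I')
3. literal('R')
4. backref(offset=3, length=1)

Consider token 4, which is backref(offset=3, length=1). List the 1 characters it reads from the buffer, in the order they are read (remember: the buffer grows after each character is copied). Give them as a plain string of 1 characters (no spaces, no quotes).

Token 1: literal('Q'). Output: "Q"
Token 2: literal('I'). Output: "QI"
Token 3: literal('R'). Output: "QIR"
Token 4: backref(off=3, len=1). Buffer before: "QIR" (len 3)
  byte 1: read out[0]='Q', append. Buffer now: "QIRQ"

Answer: Q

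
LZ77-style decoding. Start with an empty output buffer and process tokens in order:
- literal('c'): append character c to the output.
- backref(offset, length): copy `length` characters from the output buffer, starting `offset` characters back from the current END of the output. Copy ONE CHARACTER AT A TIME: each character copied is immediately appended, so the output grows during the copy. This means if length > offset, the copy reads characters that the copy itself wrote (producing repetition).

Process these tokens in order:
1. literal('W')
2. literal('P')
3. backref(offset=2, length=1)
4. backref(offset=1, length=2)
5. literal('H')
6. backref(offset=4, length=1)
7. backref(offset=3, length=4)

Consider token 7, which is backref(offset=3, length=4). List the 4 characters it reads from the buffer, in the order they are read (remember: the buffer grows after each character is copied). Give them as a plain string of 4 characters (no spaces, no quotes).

Answer: WHWW

Derivation:
Token 1: literal('W'). Output: "W"
Token 2: literal('P'). Output: "WP"
Token 3: backref(off=2, len=1). Copied 'W' from pos 0. Output: "WPW"
Token 4: backref(off=1, len=2) (overlapping!). Copied 'WW' from pos 2. Output: "WPWWW"
Token 5: literal('H'). Output: "WPWWWH"
Token 6: backref(off=4, len=1). Copied 'W' from pos 2. Output: "WPWWWHW"
Token 7: backref(off=3, len=4). Buffer before: "WPWWWHW" (len 7)
  byte 1: read out[4]='W', append. Buffer now: "WPWWWHWW"
  byte 2: read out[5]='H', append. Buffer now: "WPWWWHWWH"
  byte 3: read out[6]='W', append. Buffer now: "WPWWWHWWHW"
  byte 4: read out[7]='W', append. Buffer now: "WPWWWHWWHWW"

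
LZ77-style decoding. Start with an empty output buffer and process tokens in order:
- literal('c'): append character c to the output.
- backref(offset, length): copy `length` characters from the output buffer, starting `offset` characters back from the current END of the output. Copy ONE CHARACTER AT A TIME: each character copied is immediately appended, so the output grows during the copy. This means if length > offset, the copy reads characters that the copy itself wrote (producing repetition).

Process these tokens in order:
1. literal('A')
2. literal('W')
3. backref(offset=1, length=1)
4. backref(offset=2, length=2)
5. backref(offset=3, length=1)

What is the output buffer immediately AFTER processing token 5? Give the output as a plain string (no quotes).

Token 1: literal('A'). Output: "A"
Token 2: literal('W'). Output: "AW"
Token 3: backref(off=1, len=1). Copied 'W' from pos 1. Output: "AWW"
Token 4: backref(off=2, len=2). Copied 'WW' from pos 1. Output: "AWWWW"
Token 5: backref(off=3, len=1). Copied 'W' from pos 2. Output: "AWWWWW"

Answer: AWWWWW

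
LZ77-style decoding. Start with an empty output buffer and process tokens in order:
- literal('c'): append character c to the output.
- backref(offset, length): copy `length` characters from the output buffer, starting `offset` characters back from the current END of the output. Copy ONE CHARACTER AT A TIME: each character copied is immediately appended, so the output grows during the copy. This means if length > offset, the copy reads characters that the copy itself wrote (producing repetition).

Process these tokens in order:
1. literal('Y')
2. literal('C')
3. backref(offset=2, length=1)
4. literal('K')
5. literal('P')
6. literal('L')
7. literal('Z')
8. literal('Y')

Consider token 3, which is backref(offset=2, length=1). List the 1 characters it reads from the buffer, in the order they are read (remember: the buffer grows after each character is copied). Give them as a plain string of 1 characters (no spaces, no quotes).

Token 1: literal('Y'). Output: "Y"
Token 2: literal('C'). Output: "YC"
Token 3: backref(off=2, len=1). Buffer before: "YC" (len 2)
  byte 1: read out[0]='Y', append. Buffer now: "YCY"

Answer: Y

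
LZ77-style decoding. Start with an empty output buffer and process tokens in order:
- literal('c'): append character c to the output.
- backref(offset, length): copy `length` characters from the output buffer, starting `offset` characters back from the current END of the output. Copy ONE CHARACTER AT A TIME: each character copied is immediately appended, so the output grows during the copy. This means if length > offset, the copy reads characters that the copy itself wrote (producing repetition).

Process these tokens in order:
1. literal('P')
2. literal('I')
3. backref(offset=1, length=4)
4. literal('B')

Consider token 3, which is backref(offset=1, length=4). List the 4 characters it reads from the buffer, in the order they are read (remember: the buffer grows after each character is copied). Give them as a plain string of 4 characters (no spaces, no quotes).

Token 1: literal('P'). Output: "P"
Token 2: literal('I'). Output: "PI"
Token 3: backref(off=1, len=4). Buffer before: "PI" (len 2)
  byte 1: read out[1]='I', append. Buffer now: "PII"
  byte 2: read out[2]='I', append. Buffer now: "PIII"
  byte 3: read out[3]='I', append. Buffer now: "PIIII"
  byte 4: read out[4]='I', append. Buffer now: "PIIIII"

Answer: IIII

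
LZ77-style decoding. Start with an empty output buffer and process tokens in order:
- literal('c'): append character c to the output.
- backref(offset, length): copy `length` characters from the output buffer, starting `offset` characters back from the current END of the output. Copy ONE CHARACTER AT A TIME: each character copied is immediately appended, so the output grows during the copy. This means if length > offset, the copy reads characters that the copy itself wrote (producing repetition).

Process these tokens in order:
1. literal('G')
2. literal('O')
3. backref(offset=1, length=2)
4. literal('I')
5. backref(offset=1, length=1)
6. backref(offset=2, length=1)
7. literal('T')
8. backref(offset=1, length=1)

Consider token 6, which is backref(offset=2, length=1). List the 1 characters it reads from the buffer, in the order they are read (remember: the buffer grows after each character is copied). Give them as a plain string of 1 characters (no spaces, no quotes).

Token 1: literal('G'). Output: "G"
Token 2: literal('O'). Output: "GO"
Token 3: backref(off=1, len=2) (overlapping!). Copied 'OO' from pos 1. Output: "GOOO"
Token 4: literal('I'). Output: "GOOOI"
Token 5: backref(off=1, len=1). Copied 'I' from pos 4. Output: "GOOOII"
Token 6: backref(off=2, len=1). Buffer before: "GOOOII" (len 6)
  byte 1: read out[4]='I', append. Buffer now: "GOOOIII"

Answer: I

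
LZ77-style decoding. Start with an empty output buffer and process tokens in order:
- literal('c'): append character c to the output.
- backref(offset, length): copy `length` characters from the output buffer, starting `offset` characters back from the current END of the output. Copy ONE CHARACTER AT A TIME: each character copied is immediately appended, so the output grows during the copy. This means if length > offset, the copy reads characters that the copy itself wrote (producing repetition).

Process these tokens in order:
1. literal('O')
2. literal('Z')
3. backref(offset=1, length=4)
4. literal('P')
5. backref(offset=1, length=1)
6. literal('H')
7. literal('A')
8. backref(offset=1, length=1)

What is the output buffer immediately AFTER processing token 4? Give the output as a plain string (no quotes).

Token 1: literal('O'). Output: "O"
Token 2: literal('Z'). Output: "OZ"
Token 3: backref(off=1, len=4) (overlapping!). Copied 'ZZZZ' from pos 1. Output: "OZZZZZ"
Token 4: literal('P'). Output: "OZZZZZP"

Answer: OZZZZZP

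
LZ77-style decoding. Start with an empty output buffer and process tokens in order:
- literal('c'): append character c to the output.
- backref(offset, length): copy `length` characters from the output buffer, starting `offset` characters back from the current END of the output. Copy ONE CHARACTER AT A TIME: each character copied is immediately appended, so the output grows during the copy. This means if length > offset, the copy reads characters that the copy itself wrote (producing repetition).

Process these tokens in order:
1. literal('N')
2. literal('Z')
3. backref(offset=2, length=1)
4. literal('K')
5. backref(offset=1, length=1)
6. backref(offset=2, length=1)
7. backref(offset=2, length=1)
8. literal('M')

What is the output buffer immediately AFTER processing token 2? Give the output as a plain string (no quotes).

Token 1: literal('N'). Output: "N"
Token 2: literal('Z'). Output: "NZ"

Answer: NZ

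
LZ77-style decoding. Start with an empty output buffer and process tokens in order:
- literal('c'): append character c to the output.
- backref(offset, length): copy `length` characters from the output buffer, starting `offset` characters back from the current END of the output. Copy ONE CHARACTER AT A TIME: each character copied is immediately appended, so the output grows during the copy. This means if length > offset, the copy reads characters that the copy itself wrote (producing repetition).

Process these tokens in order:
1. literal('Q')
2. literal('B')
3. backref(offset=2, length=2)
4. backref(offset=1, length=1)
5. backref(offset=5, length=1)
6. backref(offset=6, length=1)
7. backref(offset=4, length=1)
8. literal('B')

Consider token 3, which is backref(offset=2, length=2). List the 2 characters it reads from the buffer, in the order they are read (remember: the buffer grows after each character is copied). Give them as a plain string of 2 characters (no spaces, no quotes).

Answer: QB

Derivation:
Token 1: literal('Q'). Output: "Q"
Token 2: literal('B'). Output: "QB"
Token 3: backref(off=2, len=2). Buffer before: "QB" (len 2)
  byte 1: read out[0]='Q', append. Buffer now: "QBQ"
  byte 2: read out[1]='B', append. Buffer now: "QBQB"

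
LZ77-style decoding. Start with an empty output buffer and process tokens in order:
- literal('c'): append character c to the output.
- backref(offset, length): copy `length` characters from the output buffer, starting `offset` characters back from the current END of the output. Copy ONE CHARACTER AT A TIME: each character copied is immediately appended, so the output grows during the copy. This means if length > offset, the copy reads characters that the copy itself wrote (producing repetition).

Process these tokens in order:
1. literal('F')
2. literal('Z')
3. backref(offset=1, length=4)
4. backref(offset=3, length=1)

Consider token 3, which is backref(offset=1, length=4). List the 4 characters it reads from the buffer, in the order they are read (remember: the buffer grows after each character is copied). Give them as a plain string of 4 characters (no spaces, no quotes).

Token 1: literal('F'). Output: "F"
Token 2: literal('Z'). Output: "FZ"
Token 3: backref(off=1, len=4). Buffer before: "FZ" (len 2)
  byte 1: read out[1]='Z', append. Buffer now: "FZZ"
  byte 2: read out[2]='Z', append. Buffer now: "FZZZ"
  byte 3: read out[3]='Z', append. Buffer now: "FZZZZ"
  byte 4: read out[4]='Z', append. Buffer now: "FZZZZZ"

Answer: ZZZZ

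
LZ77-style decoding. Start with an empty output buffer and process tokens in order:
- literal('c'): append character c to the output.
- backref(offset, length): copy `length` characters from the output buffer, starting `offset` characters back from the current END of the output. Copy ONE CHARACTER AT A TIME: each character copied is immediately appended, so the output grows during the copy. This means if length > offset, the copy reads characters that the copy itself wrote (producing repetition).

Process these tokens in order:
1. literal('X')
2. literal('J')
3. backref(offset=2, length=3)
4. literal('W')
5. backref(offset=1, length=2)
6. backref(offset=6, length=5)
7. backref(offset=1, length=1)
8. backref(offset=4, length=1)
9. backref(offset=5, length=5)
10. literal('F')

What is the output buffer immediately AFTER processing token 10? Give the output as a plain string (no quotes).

Token 1: literal('X'). Output: "X"
Token 2: literal('J'). Output: "XJ"
Token 3: backref(off=2, len=3) (overlapping!). Copied 'XJX' from pos 0. Output: "XJXJX"
Token 4: literal('W'). Output: "XJXJXW"
Token 5: backref(off=1, len=2) (overlapping!). Copied 'WW' from pos 5. Output: "XJXJXWWW"
Token 6: backref(off=6, len=5). Copied 'XJXWW' from pos 2. Output: "XJXJXWWWXJXWW"
Token 7: backref(off=1, len=1). Copied 'W' from pos 12. Output: "XJXJXWWWXJXWWW"
Token 8: backref(off=4, len=1). Copied 'X' from pos 10. Output: "XJXJXWWWXJXWWWX"
Token 9: backref(off=5, len=5). Copied 'XWWWX' from pos 10. Output: "XJXJXWWWXJXWWWXXWWWX"
Token 10: literal('F'). Output: "XJXJXWWWXJXWWWXXWWWXF"

Answer: XJXJXWWWXJXWWWXXWWWXF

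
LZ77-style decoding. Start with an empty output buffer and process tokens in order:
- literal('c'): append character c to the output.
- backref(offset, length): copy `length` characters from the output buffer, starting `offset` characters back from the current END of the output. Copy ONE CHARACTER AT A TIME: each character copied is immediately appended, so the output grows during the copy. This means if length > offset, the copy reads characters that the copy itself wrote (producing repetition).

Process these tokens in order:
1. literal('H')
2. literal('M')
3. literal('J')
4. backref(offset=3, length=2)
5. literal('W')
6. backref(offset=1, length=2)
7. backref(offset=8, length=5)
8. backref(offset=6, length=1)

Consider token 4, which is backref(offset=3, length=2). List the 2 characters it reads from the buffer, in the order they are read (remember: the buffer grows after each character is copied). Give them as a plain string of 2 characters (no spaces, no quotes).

Token 1: literal('H'). Output: "H"
Token 2: literal('M'). Output: "HM"
Token 3: literal('J'). Output: "HMJ"
Token 4: backref(off=3, len=2). Buffer before: "HMJ" (len 3)
  byte 1: read out[0]='H', append. Buffer now: "HMJH"
  byte 2: read out[1]='M', append. Buffer now: "HMJHM"

Answer: HM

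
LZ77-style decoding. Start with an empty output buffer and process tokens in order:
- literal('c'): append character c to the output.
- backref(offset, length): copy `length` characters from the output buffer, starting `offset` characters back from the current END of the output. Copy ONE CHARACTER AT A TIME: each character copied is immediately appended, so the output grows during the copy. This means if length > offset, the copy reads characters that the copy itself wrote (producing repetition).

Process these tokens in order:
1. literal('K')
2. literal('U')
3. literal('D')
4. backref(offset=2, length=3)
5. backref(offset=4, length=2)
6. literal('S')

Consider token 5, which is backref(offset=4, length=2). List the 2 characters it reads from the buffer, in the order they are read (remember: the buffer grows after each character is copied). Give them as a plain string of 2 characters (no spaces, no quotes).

Token 1: literal('K'). Output: "K"
Token 2: literal('U'). Output: "KU"
Token 3: literal('D'). Output: "KUD"
Token 4: backref(off=2, len=3) (overlapping!). Copied 'UDU' from pos 1. Output: "KUDUDU"
Token 5: backref(off=4, len=2). Buffer before: "KUDUDU" (len 6)
  byte 1: read out[2]='D', append. Buffer now: "KUDUDUD"
  byte 2: read out[3]='U', append. Buffer now: "KUDUDUDU"

Answer: DU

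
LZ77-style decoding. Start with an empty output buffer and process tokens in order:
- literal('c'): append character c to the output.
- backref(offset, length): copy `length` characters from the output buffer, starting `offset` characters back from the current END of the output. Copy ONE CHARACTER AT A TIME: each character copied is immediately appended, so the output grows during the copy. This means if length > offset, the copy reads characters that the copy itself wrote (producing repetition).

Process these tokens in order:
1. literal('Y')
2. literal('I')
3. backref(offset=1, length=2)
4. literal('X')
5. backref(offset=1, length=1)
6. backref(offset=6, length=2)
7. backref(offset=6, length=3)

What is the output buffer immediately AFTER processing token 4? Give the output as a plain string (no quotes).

Answer: YIIIX

Derivation:
Token 1: literal('Y'). Output: "Y"
Token 2: literal('I'). Output: "YI"
Token 3: backref(off=1, len=2) (overlapping!). Copied 'II' from pos 1. Output: "YIII"
Token 4: literal('X'). Output: "YIIIX"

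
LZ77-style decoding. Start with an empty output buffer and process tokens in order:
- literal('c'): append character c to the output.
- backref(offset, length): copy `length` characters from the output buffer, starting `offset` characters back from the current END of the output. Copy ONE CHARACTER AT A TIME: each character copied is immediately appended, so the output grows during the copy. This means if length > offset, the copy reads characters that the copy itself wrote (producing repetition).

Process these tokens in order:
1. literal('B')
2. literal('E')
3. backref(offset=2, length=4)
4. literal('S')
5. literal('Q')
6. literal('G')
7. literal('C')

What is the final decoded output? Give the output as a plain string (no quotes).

Answer: BEBEBESQGC

Derivation:
Token 1: literal('B'). Output: "B"
Token 2: literal('E'). Output: "BE"
Token 3: backref(off=2, len=4) (overlapping!). Copied 'BEBE' from pos 0. Output: "BEBEBE"
Token 4: literal('S'). Output: "BEBEBES"
Token 5: literal('Q'). Output: "BEBEBESQ"
Token 6: literal('G'). Output: "BEBEBESQG"
Token 7: literal('C'). Output: "BEBEBESQGC"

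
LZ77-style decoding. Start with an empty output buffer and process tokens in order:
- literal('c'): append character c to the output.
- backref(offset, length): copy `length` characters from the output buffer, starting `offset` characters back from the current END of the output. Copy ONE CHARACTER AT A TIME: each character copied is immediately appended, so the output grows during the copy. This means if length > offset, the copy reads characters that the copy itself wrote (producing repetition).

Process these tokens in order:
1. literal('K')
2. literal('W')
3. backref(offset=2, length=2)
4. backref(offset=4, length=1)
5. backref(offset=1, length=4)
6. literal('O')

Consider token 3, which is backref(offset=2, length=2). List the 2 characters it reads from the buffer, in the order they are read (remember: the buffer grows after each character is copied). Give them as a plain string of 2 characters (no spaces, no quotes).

Token 1: literal('K'). Output: "K"
Token 2: literal('W'). Output: "KW"
Token 3: backref(off=2, len=2). Buffer before: "KW" (len 2)
  byte 1: read out[0]='K', append. Buffer now: "KWK"
  byte 2: read out[1]='W', append. Buffer now: "KWKW"

Answer: KW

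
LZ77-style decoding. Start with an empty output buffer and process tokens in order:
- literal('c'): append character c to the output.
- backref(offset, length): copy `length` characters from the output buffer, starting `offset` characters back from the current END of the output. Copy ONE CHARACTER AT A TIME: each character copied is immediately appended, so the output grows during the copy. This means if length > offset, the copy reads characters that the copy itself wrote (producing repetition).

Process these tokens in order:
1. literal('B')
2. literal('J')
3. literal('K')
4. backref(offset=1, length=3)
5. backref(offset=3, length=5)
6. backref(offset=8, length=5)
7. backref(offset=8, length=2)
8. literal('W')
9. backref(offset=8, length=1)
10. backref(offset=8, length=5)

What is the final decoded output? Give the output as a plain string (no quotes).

Token 1: literal('B'). Output: "B"
Token 2: literal('J'). Output: "BJ"
Token 3: literal('K'). Output: "BJK"
Token 4: backref(off=1, len=3) (overlapping!). Copied 'KKK' from pos 2. Output: "BJKKKK"
Token 5: backref(off=3, len=5) (overlapping!). Copied 'KKKKK' from pos 3. Output: "BJKKKKKKKKK"
Token 6: backref(off=8, len=5). Copied 'KKKKK' from pos 3. Output: "BJKKKKKKKKKKKKKK"
Token 7: backref(off=8, len=2). Copied 'KK' from pos 8. Output: "BJKKKKKKKKKKKKKKKK"
Token 8: literal('W'). Output: "BJKKKKKKKKKKKKKKKKW"
Token 9: backref(off=8, len=1). Copied 'K' from pos 11. Output: "BJKKKKKKKKKKKKKKKKWK"
Token 10: backref(off=8, len=5). Copied 'KKKKK' from pos 12. Output: "BJKKKKKKKKKKKKKKKKWKKKKKK"

Answer: BJKKKKKKKKKKKKKKKKWKKKKKK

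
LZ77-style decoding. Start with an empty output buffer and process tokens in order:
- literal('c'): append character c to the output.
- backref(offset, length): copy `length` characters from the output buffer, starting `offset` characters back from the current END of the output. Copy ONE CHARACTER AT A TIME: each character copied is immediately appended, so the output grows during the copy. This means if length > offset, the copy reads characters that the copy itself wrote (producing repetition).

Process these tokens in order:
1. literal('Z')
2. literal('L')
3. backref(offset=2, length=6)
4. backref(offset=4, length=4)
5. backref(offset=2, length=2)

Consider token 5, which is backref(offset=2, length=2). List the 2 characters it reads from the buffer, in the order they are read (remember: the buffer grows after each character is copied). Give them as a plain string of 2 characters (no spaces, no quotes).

Token 1: literal('Z'). Output: "Z"
Token 2: literal('L'). Output: "ZL"
Token 3: backref(off=2, len=6) (overlapping!). Copied 'ZLZLZL' from pos 0. Output: "ZLZLZLZL"
Token 4: backref(off=4, len=4). Copied 'ZLZL' from pos 4. Output: "ZLZLZLZLZLZL"
Token 5: backref(off=2, len=2). Buffer before: "ZLZLZLZLZLZL" (len 12)
  byte 1: read out[10]='Z', append. Buffer now: "ZLZLZLZLZLZLZ"
  byte 2: read out[11]='L', append. Buffer now: "ZLZLZLZLZLZLZL"

Answer: ZL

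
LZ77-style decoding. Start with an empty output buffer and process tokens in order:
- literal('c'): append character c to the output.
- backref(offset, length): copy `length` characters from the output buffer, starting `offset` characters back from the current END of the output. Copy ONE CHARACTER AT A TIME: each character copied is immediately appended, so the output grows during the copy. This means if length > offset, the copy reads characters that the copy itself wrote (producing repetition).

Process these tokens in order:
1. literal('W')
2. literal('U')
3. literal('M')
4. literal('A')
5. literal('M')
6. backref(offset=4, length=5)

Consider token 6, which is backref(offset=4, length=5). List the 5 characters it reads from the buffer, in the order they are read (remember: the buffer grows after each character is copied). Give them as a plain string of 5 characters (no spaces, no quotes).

Token 1: literal('W'). Output: "W"
Token 2: literal('U'). Output: "WU"
Token 3: literal('M'). Output: "WUM"
Token 4: literal('A'). Output: "WUMA"
Token 5: literal('M'). Output: "WUMAM"
Token 6: backref(off=4, len=5). Buffer before: "WUMAM" (len 5)
  byte 1: read out[1]='U', append. Buffer now: "WUMAMU"
  byte 2: read out[2]='M', append. Buffer now: "WUMAMUM"
  byte 3: read out[3]='A', append. Buffer now: "WUMAMUMA"
  byte 4: read out[4]='M', append. Buffer now: "WUMAMUMAM"
  byte 5: read out[5]='U', append. Buffer now: "WUMAMUMAMU"

Answer: UMAMU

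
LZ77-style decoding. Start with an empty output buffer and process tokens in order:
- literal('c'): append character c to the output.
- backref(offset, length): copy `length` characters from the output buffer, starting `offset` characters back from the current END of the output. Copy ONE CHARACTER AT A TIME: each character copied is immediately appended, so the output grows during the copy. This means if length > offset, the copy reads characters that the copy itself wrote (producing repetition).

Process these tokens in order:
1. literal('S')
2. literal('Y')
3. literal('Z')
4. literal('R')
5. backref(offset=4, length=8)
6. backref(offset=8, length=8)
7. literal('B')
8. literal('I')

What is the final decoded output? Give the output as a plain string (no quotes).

Answer: SYZRSYZRSYZRSYZRSYZRBI

Derivation:
Token 1: literal('S'). Output: "S"
Token 2: literal('Y'). Output: "SY"
Token 3: literal('Z'). Output: "SYZ"
Token 4: literal('R'). Output: "SYZR"
Token 5: backref(off=4, len=8) (overlapping!). Copied 'SYZRSYZR' from pos 0. Output: "SYZRSYZRSYZR"
Token 6: backref(off=8, len=8). Copied 'SYZRSYZR' from pos 4. Output: "SYZRSYZRSYZRSYZRSYZR"
Token 7: literal('B'). Output: "SYZRSYZRSYZRSYZRSYZRB"
Token 8: literal('I'). Output: "SYZRSYZRSYZRSYZRSYZRBI"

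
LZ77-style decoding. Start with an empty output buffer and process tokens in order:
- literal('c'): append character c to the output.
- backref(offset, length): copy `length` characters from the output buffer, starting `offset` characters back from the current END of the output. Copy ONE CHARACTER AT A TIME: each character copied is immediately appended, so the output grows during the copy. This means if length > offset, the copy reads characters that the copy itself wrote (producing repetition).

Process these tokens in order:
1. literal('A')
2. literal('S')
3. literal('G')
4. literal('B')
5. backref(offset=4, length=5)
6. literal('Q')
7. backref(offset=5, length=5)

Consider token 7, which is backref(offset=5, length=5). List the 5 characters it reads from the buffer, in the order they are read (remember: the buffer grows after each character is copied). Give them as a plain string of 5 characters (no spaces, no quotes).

Answer: SGBAQ

Derivation:
Token 1: literal('A'). Output: "A"
Token 2: literal('S'). Output: "AS"
Token 3: literal('G'). Output: "ASG"
Token 4: literal('B'). Output: "ASGB"
Token 5: backref(off=4, len=5) (overlapping!). Copied 'ASGBA' from pos 0. Output: "ASGBASGBA"
Token 6: literal('Q'). Output: "ASGBASGBAQ"
Token 7: backref(off=5, len=5). Buffer before: "ASGBASGBAQ" (len 10)
  byte 1: read out[5]='S', append. Buffer now: "ASGBASGBAQS"
  byte 2: read out[6]='G', append. Buffer now: "ASGBASGBAQSG"
  byte 3: read out[7]='B', append. Buffer now: "ASGBASGBAQSGB"
  byte 4: read out[8]='A', append. Buffer now: "ASGBASGBAQSGBA"
  byte 5: read out[9]='Q', append. Buffer now: "ASGBASGBAQSGBAQ"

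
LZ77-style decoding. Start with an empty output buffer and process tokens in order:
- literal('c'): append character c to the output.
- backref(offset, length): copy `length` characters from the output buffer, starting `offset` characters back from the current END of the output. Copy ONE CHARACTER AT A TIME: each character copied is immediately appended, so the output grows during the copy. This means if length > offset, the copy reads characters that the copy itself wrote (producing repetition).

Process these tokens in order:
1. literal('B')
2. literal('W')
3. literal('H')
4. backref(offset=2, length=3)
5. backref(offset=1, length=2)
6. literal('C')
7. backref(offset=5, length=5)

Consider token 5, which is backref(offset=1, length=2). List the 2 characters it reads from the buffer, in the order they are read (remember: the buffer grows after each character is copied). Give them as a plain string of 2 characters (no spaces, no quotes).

Answer: WW

Derivation:
Token 1: literal('B'). Output: "B"
Token 2: literal('W'). Output: "BW"
Token 3: literal('H'). Output: "BWH"
Token 4: backref(off=2, len=3) (overlapping!). Copied 'WHW' from pos 1. Output: "BWHWHW"
Token 5: backref(off=1, len=2). Buffer before: "BWHWHW" (len 6)
  byte 1: read out[5]='W', append. Buffer now: "BWHWHWW"
  byte 2: read out[6]='W', append. Buffer now: "BWHWHWWW"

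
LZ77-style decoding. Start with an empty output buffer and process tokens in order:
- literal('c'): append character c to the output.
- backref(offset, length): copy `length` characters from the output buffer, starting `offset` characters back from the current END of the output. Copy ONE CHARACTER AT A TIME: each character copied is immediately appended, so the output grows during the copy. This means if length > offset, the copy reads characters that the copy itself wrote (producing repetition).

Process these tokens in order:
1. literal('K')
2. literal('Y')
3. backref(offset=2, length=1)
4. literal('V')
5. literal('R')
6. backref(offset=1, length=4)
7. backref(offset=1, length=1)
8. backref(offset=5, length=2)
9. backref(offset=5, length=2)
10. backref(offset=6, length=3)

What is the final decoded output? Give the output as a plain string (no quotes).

Answer: KYKVRRRRRRRRRRRRR

Derivation:
Token 1: literal('K'). Output: "K"
Token 2: literal('Y'). Output: "KY"
Token 3: backref(off=2, len=1). Copied 'K' from pos 0. Output: "KYK"
Token 4: literal('V'). Output: "KYKV"
Token 5: literal('R'). Output: "KYKVR"
Token 6: backref(off=1, len=4) (overlapping!). Copied 'RRRR' from pos 4. Output: "KYKVRRRRR"
Token 7: backref(off=1, len=1). Copied 'R' from pos 8. Output: "KYKVRRRRRR"
Token 8: backref(off=5, len=2). Copied 'RR' from pos 5. Output: "KYKVRRRRRRRR"
Token 9: backref(off=5, len=2). Copied 'RR' from pos 7. Output: "KYKVRRRRRRRRRR"
Token 10: backref(off=6, len=3). Copied 'RRR' from pos 8. Output: "KYKVRRRRRRRRRRRRR"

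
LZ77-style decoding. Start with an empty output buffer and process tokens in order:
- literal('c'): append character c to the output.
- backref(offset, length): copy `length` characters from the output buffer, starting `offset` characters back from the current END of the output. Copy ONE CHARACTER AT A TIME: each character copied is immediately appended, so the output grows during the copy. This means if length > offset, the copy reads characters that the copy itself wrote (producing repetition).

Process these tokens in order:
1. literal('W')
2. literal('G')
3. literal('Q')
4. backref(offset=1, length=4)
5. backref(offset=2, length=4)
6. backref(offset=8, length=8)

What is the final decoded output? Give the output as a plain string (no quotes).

Answer: WGQQQQQQQQQQQQQQQQQ

Derivation:
Token 1: literal('W'). Output: "W"
Token 2: literal('G'). Output: "WG"
Token 3: literal('Q'). Output: "WGQ"
Token 4: backref(off=1, len=4) (overlapping!). Copied 'QQQQ' from pos 2. Output: "WGQQQQQ"
Token 5: backref(off=2, len=4) (overlapping!). Copied 'QQQQ' from pos 5. Output: "WGQQQQQQQQQ"
Token 6: backref(off=8, len=8). Copied 'QQQQQQQQ' from pos 3. Output: "WGQQQQQQQQQQQQQQQQQ"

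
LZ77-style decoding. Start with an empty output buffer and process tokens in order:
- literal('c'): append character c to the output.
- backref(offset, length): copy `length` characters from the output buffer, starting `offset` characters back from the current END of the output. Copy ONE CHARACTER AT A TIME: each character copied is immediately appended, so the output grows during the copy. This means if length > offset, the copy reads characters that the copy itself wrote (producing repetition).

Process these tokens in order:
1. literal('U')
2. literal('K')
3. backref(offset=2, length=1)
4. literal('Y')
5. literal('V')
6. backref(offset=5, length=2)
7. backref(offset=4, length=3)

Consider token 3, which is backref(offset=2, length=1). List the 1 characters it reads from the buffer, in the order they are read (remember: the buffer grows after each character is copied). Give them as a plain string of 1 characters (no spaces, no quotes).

Answer: U

Derivation:
Token 1: literal('U'). Output: "U"
Token 2: literal('K'). Output: "UK"
Token 3: backref(off=2, len=1). Buffer before: "UK" (len 2)
  byte 1: read out[0]='U', append. Buffer now: "UKU"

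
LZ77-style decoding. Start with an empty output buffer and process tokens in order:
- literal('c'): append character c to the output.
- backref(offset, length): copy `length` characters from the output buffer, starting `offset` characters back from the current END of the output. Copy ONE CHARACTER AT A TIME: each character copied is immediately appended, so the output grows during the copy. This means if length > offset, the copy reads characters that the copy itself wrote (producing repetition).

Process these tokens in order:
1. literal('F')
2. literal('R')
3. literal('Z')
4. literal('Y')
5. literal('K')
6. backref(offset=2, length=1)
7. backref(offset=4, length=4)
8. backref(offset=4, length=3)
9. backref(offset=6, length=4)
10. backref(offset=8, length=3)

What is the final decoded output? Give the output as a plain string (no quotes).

Answer: FRZYKYZYKYZYKYKYZYZY

Derivation:
Token 1: literal('F'). Output: "F"
Token 2: literal('R'). Output: "FR"
Token 3: literal('Z'). Output: "FRZ"
Token 4: literal('Y'). Output: "FRZY"
Token 5: literal('K'). Output: "FRZYK"
Token 6: backref(off=2, len=1). Copied 'Y' from pos 3. Output: "FRZYKY"
Token 7: backref(off=4, len=4). Copied 'ZYKY' from pos 2. Output: "FRZYKYZYKY"
Token 8: backref(off=4, len=3). Copied 'ZYK' from pos 6. Output: "FRZYKYZYKYZYK"
Token 9: backref(off=6, len=4). Copied 'YKYZ' from pos 7. Output: "FRZYKYZYKYZYKYKYZ"
Token 10: backref(off=8, len=3). Copied 'YZY' from pos 9. Output: "FRZYKYZYKYZYKYKYZYZY"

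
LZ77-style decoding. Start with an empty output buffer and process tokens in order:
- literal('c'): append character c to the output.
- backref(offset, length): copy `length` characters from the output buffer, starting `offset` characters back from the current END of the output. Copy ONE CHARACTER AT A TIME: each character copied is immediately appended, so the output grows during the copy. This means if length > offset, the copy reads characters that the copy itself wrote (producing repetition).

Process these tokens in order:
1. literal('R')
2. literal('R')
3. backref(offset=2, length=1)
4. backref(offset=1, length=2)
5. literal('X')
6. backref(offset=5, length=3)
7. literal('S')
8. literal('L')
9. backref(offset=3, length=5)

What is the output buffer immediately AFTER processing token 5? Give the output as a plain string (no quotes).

Answer: RRRRRX

Derivation:
Token 1: literal('R'). Output: "R"
Token 2: literal('R'). Output: "RR"
Token 3: backref(off=2, len=1). Copied 'R' from pos 0. Output: "RRR"
Token 4: backref(off=1, len=2) (overlapping!). Copied 'RR' from pos 2. Output: "RRRRR"
Token 5: literal('X'). Output: "RRRRRX"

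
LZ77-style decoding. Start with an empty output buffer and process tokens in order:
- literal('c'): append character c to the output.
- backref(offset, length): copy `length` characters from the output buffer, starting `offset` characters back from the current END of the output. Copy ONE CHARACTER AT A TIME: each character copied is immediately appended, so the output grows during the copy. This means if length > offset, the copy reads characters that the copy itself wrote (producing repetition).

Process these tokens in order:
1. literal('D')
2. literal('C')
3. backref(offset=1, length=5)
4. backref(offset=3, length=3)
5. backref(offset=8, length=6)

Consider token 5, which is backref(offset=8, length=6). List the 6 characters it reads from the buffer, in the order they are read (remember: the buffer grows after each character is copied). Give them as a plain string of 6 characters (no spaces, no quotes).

Token 1: literal('D'). Output: "D"
Token 2: literal('C'). Output: "DC"
Token 3: backref(off=1, len=5) (overlapping!). Copied 'CCCCC' from pos 1. Output: "DCCCCCC"
Token 4: backref(off=3, len=3). Copied 'CCC' from pos 4. Output: "DCCCCCCCCC"
Token 5: backref(off=8, len=6). Buffer before: "DCCCCCCCCC" (len 10)
  byte 1: read out[2]='C', append. Buffer now: "DCCCCCCCCCC"
  byte 2: read out[3]='C', append. Buffer now: "DCCCCCCCCCCC"
  byte 3: read out[4]='C', append. Buffer now: "DCCCCCCCCCCCC"
  byte 4: read out[5]='C', append. Buffer now: "DCCCCCCCCCCCCC"
  byte 5: read out[6]='C', append. Buffer now: "DCCCCCCCCCCCCCC"
  byte 6: read out[7]='C', append. Buffer now: "DCCCCCCCCCCCCCCC"

Answer: CCCCCC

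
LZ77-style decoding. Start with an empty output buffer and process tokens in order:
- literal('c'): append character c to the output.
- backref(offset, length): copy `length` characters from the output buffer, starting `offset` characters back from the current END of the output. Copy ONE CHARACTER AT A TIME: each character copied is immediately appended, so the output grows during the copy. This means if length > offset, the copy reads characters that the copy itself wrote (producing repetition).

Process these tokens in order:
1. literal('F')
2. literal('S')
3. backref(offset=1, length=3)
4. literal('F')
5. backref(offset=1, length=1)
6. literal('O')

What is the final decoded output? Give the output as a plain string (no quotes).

Token 1: literal('F'). Output: "F"
Token 2: literal('S'). Output: "FS"
Token 3: backref(off=1, len=3) (overlapping!). Copied 'SSS' from pos 1. Output: "FSSSS"
Token 4: literal('F'). Output: "FSSSSF"
Token 5: backref(off=1, len=1). Copied 'F' from pos 5. Output: "FSSSSFF"
Token 6: literal('O'). Output: "FSSSSFFO"

Answer: FSSSSFFO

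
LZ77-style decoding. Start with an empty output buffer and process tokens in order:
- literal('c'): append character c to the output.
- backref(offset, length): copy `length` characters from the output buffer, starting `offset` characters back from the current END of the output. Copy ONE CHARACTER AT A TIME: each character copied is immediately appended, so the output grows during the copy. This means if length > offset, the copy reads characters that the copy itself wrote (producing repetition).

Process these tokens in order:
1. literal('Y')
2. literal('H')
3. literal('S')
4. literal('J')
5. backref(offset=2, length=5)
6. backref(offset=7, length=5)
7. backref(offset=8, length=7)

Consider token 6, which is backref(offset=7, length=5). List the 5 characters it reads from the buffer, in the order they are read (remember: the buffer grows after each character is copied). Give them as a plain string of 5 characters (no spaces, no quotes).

Token 1: literal('Y'). Output: "Y"
Token 2: literal('H'). Output: "YH"
Token 3: literal('S'). Output: "YHS"
Token 4: literal('J'). Output: "YHSJ"
Token 5: backref(off=2, len=5) (overlapping!). Copied 'SJSJS' from pos 2. Output: "YHSJSJSJS"
Token 6: backref(off=7, len=5). Buffer before: "YHSJSJSJS" (len 9)
  byte 1: read out[2]='S', append. Buffer now: "YHSJSJSJSS"
  byte 2: read out[3]='J', append. Buffer now: "YHSJSJSJSSJ"
  byte 3: read out[4]='S', append. Buffer now: "YHSJSJSJSSJS"
  byte 4: read out[5]='J', append. Buffer now: "YHSJSJSJSSJSJ"
  byte 5: read out[6]='S', append. Buffer now: "YHSJSJSJSSJSJS"

Answer: SJSJS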